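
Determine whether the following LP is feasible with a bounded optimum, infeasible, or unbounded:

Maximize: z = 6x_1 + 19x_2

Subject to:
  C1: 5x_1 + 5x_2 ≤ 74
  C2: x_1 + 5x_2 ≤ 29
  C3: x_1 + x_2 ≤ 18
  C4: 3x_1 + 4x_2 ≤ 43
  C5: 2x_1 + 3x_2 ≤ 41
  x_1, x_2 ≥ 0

Feasible with a bounded optimal solution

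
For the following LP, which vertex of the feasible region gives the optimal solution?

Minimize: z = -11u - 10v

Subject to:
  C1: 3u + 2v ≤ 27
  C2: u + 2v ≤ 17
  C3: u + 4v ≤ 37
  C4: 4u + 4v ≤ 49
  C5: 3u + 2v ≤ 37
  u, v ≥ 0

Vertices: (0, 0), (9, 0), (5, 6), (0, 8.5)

Evaluate the objective at each vertex of the feasible region:
  z(0, 0) = 0
  z(9, 0) = -99
  z(5, 6) = -115  ←
  z(0, 8.5) = -85
The minimum is at u = 5, v = 6.

(5, 6)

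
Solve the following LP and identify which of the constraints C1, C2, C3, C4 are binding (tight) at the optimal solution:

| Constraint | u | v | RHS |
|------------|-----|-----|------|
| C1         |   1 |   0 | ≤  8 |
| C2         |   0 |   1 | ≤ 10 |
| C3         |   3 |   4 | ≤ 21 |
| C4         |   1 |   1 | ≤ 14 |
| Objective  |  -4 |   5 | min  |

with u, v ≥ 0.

At u = 7, v = 0, compute slack b - a·x for each constraint:
  C1: 8 − 7 = 1  (slack)
  C2: 10 − 0 = 10  (slack)
  C3: 21 − 21 = 0  (binding)
  C4: 14 − 7 = 7  (slack)

Optimal: u = 7, v = 0
Binding: C3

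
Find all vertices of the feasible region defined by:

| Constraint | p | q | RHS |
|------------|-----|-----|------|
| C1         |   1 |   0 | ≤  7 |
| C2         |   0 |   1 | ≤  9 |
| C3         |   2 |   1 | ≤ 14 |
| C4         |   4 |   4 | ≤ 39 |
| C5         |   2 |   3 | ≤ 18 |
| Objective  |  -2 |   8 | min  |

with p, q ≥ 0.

(0, 0), (7, 0), (6, 2), (0, 6)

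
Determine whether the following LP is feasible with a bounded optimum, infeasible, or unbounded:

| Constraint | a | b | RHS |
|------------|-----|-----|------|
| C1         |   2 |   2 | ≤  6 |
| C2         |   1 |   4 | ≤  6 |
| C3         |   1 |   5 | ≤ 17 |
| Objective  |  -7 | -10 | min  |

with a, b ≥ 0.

Feasible with a bounded optimal solution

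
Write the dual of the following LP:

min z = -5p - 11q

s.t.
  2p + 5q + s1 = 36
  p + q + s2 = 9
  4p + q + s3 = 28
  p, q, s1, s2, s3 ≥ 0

Primal min cᵀx s.t. Ax ≤ b, x ≥ 0  →  Dual max −bᵀy s.t. Aᵀy ≥ −c, y ≥ 0.

Maximize: z = -36y1 - 9y2 - 28y3

Subject to:
  2y1 + y2 + 4y3 ≥ 5
  5y1 + y2 + y3 ≥ 11
  y1, y2, y3 ≥ 0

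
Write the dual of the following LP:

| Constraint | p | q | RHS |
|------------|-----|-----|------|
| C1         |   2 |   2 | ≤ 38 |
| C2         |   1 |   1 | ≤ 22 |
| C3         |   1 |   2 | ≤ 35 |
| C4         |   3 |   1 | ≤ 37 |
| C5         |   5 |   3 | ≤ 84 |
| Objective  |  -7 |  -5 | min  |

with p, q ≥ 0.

Primal min cᵀx s.t. Ax ≤ b, x ≥ 0  →  Dual max −bᵀy s.t. Aᵀy ≥ −c, y ≥ 0.

Maximize: z = -38y1 - 22y2 - 35y3 - 37y4 - 84y5

Subject to:
  2y1 + y2 + y3 + 3y4 + 5y5 ≥ 7
  2y1 + y2 + 2y3 + y4 + 3y5 ≥ 5
  y1, y2, y3, y4, y5 ≥ 0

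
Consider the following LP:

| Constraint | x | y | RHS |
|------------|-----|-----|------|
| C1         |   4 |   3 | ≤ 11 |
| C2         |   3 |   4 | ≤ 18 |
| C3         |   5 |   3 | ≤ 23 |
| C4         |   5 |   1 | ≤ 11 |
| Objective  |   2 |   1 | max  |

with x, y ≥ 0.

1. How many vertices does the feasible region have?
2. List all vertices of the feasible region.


1. 4
2. (0, 0), (2.2, 0), (2, 1), (0, 3.667)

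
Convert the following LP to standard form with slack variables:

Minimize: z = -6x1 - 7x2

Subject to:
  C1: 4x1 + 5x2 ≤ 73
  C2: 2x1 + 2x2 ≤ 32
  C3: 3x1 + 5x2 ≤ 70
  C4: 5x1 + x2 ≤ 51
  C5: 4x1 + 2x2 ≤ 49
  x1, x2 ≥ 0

min z = -6x1 - 7x2

s.t.
  4x1 + 5x2 + s1 = 73
  2x1 + 2x2 + s2 = 32
  3x1 + 5x2 + s3 = 70
  5x1 + x2 + s4 = 51
  4x1 + 2x2 + s5 = 49
  x1, x2, s1, s2, s3, s4, s5 ≥ 0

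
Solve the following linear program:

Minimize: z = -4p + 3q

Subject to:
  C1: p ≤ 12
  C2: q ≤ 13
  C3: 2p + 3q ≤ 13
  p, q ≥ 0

Evaluate the objective at each vertex of the feasible region:
  z(0, 0) = 0
  z(6.5, 0) = -26  ←
  z(0, 4.333) = 13
The minimum is at p = 6.5, q = 0.

p = 6.5, q = 0, z = -26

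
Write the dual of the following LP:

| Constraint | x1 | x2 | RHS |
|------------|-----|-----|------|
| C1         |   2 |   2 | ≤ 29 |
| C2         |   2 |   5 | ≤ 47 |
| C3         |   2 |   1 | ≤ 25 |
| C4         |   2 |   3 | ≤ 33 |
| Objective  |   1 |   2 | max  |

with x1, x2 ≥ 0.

Primal max cᵀx s.t. Ax ≤ b, x ≥ 0  →  Dual min bᵀy s.t. Aᵀy ≥ c, y ≥ 0.

Minimize: z = 29y1 + 47y2 + 25y3 + 33y4

Subject to:
  2y1 + 2y2 + 2y3 + 2y4 ≥ 1
  2y1 + 5y2 + y3 + 3y4 ≥ 2
  y1, y2, y3, y4 ≥ 0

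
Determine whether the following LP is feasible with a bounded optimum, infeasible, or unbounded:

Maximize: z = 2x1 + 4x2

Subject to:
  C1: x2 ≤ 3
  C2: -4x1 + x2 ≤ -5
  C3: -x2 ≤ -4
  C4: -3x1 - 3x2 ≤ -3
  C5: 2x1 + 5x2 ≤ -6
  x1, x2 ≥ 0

Infeasible (no feasible solution exists)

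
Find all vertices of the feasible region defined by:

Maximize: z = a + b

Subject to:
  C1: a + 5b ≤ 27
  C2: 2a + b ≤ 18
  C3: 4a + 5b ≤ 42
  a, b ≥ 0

(0, 0), (9, 0), (8, 2), (5, 4.4), (0, 5.4)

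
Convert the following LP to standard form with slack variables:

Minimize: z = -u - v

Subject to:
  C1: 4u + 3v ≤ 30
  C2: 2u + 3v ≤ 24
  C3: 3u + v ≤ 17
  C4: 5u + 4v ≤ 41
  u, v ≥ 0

min z = -u - v

s.t.
  4u + 3v + s1 = 30
  2u + 3v + s2 = 24
  3u + v + s3 = 17
  5u + 4v + s4 = 41
  u, v, s1, s2, s3, s4 ≥ 0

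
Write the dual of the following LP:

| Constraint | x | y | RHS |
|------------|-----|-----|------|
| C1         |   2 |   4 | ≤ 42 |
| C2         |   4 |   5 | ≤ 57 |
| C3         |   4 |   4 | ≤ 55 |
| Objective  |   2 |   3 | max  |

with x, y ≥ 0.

Primal max cᵀx s.t. Ax ≤ b, x ≥ 0  →  Dual min bᵀy s.t. Aᵀy ≥ c, y ≥ 0.

Minimize: z = 42y1 + 57y2 + 55y3

Subject to:
  2y1 + 4y2 + 4y3 ≥ 2
  4y1 + 5y2 + 4y3 ≥ 3
  y1, y2, y3 ≥ 0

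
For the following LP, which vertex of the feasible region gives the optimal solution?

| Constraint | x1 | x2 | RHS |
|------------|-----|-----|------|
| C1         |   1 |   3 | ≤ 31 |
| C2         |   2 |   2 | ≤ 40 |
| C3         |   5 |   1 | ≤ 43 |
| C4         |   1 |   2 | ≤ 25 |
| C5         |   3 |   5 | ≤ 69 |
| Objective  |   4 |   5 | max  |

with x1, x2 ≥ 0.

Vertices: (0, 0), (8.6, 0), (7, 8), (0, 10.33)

Evaluate the objective at each vertex of the feasible region:
  z(0, 0) = 0
  z(8.6, 0) = 34.4
  z(7, 8) = 68  ←
  z(0, 10.33) = 51.67
The maximum is at x1 = 7, x2 = 8.

(7, 8)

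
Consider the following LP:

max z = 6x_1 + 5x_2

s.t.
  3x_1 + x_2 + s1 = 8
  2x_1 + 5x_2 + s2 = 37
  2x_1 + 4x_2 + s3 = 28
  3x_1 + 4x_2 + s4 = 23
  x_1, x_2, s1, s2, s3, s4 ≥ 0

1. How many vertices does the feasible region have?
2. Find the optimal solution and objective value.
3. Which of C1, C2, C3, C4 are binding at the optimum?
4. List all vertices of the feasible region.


1. 4
2. x_1 = 1, x_2 = 5, z = 31
3. C1, C4
4. (0, 0), (2.667, 0), (1, 5), (0, 5.75)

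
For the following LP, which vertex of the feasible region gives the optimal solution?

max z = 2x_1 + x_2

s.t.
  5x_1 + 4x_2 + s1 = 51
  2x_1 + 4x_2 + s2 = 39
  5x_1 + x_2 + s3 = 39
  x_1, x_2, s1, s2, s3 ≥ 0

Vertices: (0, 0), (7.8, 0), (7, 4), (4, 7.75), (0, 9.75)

Evaluate the objective at each vertex of the feasible region:
  z(0, 0) = 0
  z(7.8, 0) = 15.6
  z(7, 4) = 18  ←
  z(4, 7.75) = 15.75
  z(0, 9.75) = 9.75
The maximum is at x_1 = 7, x_2 = 4.

(7, 4)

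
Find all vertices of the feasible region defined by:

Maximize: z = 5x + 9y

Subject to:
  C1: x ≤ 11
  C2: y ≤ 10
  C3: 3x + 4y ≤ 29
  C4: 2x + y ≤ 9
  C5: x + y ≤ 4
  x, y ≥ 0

(0, 0), (4, 0), (0, 4)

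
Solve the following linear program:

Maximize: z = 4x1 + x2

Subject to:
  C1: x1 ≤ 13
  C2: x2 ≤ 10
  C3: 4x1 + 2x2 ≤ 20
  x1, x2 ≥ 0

Evaluate the objective at each vertex of the feasible region:
  z(0, 0) = 0
  z(5, 0) = 20  ←
  z(0, 10) = 10
The maximum is at x1 = 5, x2 = 0.

x1 = 5, x2 = 0, z = 20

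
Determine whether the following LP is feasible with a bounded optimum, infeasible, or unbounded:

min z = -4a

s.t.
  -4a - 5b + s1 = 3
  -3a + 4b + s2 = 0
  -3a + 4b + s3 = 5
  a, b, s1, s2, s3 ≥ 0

Unbounded (objective can decrease without bound)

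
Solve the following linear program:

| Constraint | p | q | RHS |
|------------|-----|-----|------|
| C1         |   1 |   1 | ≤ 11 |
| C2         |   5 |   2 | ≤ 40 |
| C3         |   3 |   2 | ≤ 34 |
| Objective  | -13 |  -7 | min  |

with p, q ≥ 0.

Evaluate the objective at each vertex of the feasible region:
  z(0, 0) = 0
  z(8, 0) = -104
  z(6, 5) = -113  ←
  z(0, 11) = -77
The minimum is at p = 6, q = 5.

p = 6, q = 5, z = -113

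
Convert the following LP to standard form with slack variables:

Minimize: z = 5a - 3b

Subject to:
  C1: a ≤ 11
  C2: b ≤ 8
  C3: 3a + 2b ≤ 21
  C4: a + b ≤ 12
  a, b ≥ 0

min z = 5a - 3b

s.t.
  a + s1 = 11
  b + s2 = 8
  3a + 2b + s3 = 21
  a + b + s4 = 12
  a, b, s1, s2, s3, s4 ≥ 0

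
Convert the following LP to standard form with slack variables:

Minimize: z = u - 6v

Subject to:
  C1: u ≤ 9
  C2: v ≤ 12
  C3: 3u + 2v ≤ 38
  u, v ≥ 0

min z = u - 6v

s.t.
  u + s1 = 9
  v + s2 = 12
  3u + 2v + s3 = 38
  u, v, s1, s2, s3 ≥ 0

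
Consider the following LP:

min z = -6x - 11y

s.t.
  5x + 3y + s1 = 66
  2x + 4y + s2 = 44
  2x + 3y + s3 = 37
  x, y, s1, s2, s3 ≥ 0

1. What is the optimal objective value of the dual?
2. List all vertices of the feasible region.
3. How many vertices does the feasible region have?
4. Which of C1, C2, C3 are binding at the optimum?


1. -125
2. (0, 0), (13.2, 0), (9.667, 5.889), (8, 7), (0, 11)
3. 5
4. C2, C3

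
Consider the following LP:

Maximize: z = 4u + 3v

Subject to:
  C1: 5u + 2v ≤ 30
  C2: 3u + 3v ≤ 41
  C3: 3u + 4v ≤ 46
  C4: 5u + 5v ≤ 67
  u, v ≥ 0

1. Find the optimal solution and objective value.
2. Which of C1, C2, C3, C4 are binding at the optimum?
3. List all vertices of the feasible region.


1. u = 2, v = 10, z = 38
2. C1, C3
3. (0, 0), (6, 0), (2, 10), (0, 11.5)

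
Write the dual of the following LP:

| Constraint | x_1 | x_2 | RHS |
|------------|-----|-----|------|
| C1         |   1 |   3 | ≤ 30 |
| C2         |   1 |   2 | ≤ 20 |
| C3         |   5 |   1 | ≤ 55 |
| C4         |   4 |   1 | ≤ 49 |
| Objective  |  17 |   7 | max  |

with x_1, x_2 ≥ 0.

Primal max cᵀx s.t. Ax ≤ b, x ≥ 0  →  Dual min bᵀy s.t. Aᵀy ≥ c, y ≥ 0.

Minimize: z = 30y1 + 20y2 + 55y3 + 49y4

Subject to:
  y1 + y2 + 5y3 + 4y4 ≥ 17
  3y1 + 2y2 + y3 + y4 ≥ 7
  y1, y2, y3, y4 ≥ 0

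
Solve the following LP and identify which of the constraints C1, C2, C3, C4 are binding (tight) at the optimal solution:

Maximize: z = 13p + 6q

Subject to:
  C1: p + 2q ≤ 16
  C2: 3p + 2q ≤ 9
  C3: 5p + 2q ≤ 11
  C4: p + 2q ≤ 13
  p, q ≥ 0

At p = 1, q = 3, compute slack b - a·x for each constraint:
  C1: 16 − 7 = 9  (slack)
  C2: 9 − 9 = 0  (binding)
  C3: 11 − 11 = 0  (binding)
  C4: 13 − 7 = 6  (slack)

Optimal: p = 1, q = 3
Binding: C2, C3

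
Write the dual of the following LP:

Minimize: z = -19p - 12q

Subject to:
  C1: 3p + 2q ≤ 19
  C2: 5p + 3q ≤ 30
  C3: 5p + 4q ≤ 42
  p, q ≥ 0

Primal min cᵀx s.t. Ax ≤ b, x ≥ 0  →  Dual max −bᵀy s.t. Aᵀy ≥ −c, y ≥ 0.

Maximize: z = -19y1 - 30y2 - 42y3

Subject to:
  3y1 + 5y2 + 5y3 ≥ 19
  2y1 + 3y2 + 4y3 ≥ 12
  y1, y2, y3 ≥ 0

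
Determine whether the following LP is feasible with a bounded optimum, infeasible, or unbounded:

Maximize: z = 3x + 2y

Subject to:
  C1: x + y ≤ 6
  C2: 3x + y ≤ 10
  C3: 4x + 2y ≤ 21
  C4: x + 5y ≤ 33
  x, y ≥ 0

Feasible with a bounded optimal solution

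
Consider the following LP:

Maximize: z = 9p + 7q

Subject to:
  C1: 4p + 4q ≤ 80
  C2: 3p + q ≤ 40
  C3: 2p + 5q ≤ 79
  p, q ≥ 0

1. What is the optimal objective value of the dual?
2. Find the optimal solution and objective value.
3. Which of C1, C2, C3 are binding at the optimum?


1. 160
2. p = 10, q = 10, z = 160
3. C1, C2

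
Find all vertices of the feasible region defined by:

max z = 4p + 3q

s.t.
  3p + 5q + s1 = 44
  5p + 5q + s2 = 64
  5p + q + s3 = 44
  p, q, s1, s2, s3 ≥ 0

(0, 0), (8.8, 0), (8, 4), (0, 8.8)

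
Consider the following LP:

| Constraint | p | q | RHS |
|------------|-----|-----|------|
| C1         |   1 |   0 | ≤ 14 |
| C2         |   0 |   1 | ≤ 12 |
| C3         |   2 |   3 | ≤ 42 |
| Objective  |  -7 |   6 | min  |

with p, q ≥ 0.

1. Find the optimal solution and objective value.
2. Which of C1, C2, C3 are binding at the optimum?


1. p = 14, q = 0, z = -98
2. C1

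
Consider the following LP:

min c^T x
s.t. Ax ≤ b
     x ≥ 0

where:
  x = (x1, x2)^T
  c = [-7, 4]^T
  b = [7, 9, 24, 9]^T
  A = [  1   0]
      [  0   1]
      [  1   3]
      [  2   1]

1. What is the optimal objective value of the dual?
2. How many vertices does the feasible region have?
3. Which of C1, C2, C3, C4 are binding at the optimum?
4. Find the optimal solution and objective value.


1. -31.5
2. 4
3. C4
4. x1 = 4.5, x2 = 0, z = -31.5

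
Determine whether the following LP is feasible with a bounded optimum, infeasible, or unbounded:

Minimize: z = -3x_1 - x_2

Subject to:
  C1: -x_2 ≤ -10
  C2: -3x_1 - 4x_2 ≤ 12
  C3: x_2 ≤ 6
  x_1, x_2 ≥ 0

Infeasible (no feasible solution exists)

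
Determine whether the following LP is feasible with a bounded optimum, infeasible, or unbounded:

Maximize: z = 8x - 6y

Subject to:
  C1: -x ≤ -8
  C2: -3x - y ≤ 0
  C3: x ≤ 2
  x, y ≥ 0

Infeasible (no feasible solution exists)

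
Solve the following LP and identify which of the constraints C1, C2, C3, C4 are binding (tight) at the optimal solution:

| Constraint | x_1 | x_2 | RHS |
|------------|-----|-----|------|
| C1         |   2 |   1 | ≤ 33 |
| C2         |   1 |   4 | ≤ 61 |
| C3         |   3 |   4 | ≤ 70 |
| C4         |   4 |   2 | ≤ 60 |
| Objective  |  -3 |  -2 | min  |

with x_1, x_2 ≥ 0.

At x_1 = 10, x_2 = 10, compute slack b - a·x for each constraint:
  C1: 33 − 30 = 3  (slack)
  C2: 61 − 50 = 11  (slack)
  C3: 70 − 70 = 0  (binding)
  C4: 60 − 60 = 0  (binding)

Optimal: x_1 = 10, x_2 = 10
Binding: C3, C4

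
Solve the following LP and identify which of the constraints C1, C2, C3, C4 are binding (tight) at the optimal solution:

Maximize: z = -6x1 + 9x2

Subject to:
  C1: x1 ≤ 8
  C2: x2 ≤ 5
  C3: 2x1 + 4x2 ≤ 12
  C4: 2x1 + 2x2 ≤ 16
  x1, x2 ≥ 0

At x1 = 0, x2 = 3, compute slack b - a·x for each constraint:
  C1: 8 − 0 = 8  (slack)
  C2: 5 − 3 = 2  (slack)
  C3: 12 − 12 = 0  (binding)
  C4: 16 − 6 = 10  (slack)

Optimal: x1 = 0, x2 = 3
Binding: C3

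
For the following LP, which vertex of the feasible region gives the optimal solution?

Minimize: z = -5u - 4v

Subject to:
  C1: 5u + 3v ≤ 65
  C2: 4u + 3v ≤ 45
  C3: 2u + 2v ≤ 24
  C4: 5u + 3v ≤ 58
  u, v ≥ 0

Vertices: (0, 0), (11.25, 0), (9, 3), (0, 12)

Evaluate the objective at each vertex of the feasible region:
  z(0, 0) = 0
  z(11.25, 0) = -56.25
  z(9, 3) = -57  ←
  z(0, 12) = -48
The minimum is at u = 9, v = 3.

(9, 3)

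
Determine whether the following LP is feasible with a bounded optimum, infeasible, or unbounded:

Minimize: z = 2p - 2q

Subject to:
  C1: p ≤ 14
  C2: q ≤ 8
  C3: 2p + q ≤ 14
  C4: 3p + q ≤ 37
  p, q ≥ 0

Feasible with a bounded optimal solution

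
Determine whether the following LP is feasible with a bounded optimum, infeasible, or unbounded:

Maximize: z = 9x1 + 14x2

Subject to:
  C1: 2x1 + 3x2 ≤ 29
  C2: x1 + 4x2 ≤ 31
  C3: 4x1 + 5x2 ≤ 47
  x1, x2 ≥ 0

Feasible with a bounded optimal solution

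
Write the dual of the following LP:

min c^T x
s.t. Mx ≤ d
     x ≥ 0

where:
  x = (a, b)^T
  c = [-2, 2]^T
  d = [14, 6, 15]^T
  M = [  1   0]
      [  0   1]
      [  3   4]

Primal min cᵀx s.t. Ax ≤ b, x ≥ 0  →  Dual max −bᵀy s.t. Aᵀy ≥ −c, y ≥ 0.

Maximize: z = -14y1 - 6y2 - 15y3

Subject to:
  y1 + 3y3 ≥ 2
  y2 + 4y3 ≥ -2
  y1, y2, y3 ≥ 0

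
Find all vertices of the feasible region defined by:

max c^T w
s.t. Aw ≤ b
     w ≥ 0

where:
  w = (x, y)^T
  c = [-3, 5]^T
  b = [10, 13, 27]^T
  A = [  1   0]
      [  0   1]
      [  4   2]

(0, 0), (6.75, 0), (0.25, 13), (0, 13)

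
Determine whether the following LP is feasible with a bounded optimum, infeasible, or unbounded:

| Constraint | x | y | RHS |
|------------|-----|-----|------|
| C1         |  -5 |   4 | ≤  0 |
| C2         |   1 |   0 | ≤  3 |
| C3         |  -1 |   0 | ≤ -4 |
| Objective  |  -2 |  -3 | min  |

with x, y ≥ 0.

Infeasible (no feasible solution exists)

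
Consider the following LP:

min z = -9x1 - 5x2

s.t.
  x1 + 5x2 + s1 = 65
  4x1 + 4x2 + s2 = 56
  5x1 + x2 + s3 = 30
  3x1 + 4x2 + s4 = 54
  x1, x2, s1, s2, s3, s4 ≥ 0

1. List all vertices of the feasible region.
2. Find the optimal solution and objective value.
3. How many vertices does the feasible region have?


1. (0, 0), (6, 0), (4, 10), (2, 12), (0.9091, 12.82), (0, 13)
2. x1 = 4, x2 = 10, z = -86
3. 6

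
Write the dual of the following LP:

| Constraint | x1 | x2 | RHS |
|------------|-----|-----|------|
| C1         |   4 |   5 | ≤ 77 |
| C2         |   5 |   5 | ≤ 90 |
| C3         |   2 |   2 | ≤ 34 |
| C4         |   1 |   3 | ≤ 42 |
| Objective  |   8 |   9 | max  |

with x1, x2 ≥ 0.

Primal max cᵀx s.t. Ax ≤ b, x ≥ 0  →  Dual min bᵀy s.t. Aᵀy ≥ c, y ≥ 0.

Minimize: z = 77y1 + 90y2 + 34y3 + 42y4

Subject to:
  4y1 + 5y2 + 2y3 + y4 ≥ 8
  5y1 + 5y2 + 2y3 + 3y4 ≥ 9
  y1, y2, y3, y4 ≥ 0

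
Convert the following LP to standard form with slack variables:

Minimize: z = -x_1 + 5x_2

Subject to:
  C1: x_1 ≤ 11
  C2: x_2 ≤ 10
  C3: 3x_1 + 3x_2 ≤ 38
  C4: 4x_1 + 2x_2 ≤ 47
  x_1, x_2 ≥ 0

min z = -x_1 + 5x_2

s.t.
  x_1 + s1 = 11
  x_2 + s2 = 10
  3x_1 + 3x_2 + s3 = 38
  4x_1 + 2x_2 + s4 = 47
  x_1, x_2, s1, s2, s3, s4 ≥ 0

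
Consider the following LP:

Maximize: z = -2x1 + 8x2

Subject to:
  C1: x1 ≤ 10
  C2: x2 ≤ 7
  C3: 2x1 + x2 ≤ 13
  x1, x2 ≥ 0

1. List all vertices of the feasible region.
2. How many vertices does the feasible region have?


1. (0, 0), (6.5, 0), (3, 7), (0, 7)
2. 4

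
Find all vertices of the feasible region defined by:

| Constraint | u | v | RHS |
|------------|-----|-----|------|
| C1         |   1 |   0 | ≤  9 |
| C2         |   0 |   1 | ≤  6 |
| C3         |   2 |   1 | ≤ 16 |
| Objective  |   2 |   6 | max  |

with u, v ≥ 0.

(0, 0), (8, 0), (5, 6), (0, 6)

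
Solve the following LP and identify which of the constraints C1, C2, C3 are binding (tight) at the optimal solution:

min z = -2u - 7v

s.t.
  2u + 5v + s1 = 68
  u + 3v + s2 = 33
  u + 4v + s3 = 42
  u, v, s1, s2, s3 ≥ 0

At u = 6, v = 9, compute slack b - a·x for each constraint:
  C1: 68 − 57 = 11  (slack)
  C2: 33 − 33 = 0  (binding)
  C3: 42 − 42 = 0  (binding)

Optimal: u = 6, v = 9
Binding: C2, C3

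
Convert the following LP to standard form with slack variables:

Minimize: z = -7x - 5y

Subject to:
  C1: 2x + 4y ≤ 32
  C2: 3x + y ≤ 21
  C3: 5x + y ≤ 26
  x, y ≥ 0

min z = -7x - 5y

s.t.
  2x + 4y + s1 = 32
  3x + y + s2 = 21
  5x + y + s3 = 26
  x, y, s1, s2, s3 ≥ 0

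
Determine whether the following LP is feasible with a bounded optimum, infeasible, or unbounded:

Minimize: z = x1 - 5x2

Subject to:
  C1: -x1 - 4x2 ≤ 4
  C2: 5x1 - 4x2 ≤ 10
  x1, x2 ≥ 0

Unbounded (objective can decrease without bound)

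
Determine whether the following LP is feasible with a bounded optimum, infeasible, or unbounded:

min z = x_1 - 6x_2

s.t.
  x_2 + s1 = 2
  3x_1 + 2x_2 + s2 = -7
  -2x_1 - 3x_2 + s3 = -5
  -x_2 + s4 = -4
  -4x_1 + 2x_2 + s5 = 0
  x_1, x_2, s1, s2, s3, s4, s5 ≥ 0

Infeasible (no feasible solution exists)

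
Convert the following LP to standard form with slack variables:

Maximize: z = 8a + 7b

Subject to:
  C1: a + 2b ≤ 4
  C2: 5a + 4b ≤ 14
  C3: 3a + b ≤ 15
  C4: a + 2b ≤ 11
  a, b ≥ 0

max z = 8a + 7b

s.t.
  a + 2b + s1 = 4
  5a + 4b + s2 = 14
  3a + b + s3 = 15
  a + 2b + s4 = 11
  a, b, s1, s2, s3, s4 ≥ 0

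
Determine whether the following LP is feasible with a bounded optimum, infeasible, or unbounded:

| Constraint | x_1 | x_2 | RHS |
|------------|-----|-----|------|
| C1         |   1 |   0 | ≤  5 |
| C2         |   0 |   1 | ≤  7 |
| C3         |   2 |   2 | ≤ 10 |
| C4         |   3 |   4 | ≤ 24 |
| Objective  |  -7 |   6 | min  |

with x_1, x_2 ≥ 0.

Feasible with a bounded optimal solution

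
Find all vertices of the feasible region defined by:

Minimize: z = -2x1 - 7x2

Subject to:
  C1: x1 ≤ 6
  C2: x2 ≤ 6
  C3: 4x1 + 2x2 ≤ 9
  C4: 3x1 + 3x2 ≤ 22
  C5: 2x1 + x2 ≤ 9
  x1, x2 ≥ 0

(0, 0), (2.25, 0), (0, 4.5)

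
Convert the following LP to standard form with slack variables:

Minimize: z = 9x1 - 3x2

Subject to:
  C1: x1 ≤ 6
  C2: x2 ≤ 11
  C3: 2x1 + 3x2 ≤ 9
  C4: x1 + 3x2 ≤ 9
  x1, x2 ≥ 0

min z = 9x1 - 3x2

s.t.
  x1 + s1 = 6
  x2 + s2 = 11
  2x1 + 3x2 + s3 = 9
  x1 + 3x2 + s4 = 9
  x1, x2, s1, s2, s3, s4 ≥ 0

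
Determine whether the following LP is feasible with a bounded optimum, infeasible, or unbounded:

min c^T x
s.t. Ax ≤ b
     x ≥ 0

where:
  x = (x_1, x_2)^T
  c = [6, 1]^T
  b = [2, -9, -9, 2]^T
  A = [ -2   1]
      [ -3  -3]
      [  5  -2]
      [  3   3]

Infeasible (no feasible solution exists)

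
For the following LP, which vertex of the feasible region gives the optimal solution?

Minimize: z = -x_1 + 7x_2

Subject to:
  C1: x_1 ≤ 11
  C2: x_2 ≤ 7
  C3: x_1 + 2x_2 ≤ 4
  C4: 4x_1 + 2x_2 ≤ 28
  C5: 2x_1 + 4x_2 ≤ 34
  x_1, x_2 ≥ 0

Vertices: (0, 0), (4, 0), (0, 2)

Evaluate the objective at each vertex of the feasible region:
  z(0, 0) = 0
  z(4, 0) = -4  ←
  z(0, 2) = 14
The minimum is at x_1 = 4, x_2 = 0.

(4, 0)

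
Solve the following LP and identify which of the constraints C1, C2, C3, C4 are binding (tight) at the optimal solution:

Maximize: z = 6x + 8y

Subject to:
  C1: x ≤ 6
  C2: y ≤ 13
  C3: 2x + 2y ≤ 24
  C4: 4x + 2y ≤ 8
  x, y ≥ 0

At x = 0, y = 4, compute slack b - a·x for each constraint:
  C1: 6 − 0 = 6  (slack)
  C2: 13 − 4 = 9  (slack)
  C3: 24 − 8 = 16  (slack)
  C4: 8 − 8 = 0  (binding)

Optimal: x = 0, y = 4
Binding: C4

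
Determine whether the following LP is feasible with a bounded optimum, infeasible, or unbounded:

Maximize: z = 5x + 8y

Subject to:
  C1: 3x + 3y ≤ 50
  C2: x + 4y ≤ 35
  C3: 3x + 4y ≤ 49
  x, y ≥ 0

Feasible with a bounded optimal solution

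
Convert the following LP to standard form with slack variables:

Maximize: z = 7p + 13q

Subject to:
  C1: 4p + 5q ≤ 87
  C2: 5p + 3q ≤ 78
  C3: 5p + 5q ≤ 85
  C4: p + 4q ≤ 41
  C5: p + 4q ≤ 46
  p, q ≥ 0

max z = 7p + 13q

s.t.
  4p + 5q + s1 = 87
  5p + 3q + s2 = 78
  5p + 5q + s3 = 85
  p + 4q + s4 = 41
  p + 4q + s5 = 46
  p, q, s1, s2, s3, s4, s5 ≥ 0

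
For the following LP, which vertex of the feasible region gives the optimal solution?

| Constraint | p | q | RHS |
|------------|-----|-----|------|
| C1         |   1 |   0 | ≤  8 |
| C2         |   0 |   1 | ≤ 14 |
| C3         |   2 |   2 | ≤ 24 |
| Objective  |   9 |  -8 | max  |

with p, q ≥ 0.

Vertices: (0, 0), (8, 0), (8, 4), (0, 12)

Evaluate the objective at each vertex of the feasible region:
  z(0, 0) = 0
  z(8, 0) = 72  ←
  z(8, 4) = 40
  z(0, 12) = -96
The maximum is at p = 8, q = 0.

(8, 0)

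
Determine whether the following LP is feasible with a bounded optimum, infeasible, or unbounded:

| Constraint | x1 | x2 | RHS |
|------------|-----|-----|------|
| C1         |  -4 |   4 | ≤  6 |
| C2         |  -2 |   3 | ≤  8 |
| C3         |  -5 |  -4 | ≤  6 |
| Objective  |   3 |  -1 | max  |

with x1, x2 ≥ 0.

Unbounded (objective can increase without bound)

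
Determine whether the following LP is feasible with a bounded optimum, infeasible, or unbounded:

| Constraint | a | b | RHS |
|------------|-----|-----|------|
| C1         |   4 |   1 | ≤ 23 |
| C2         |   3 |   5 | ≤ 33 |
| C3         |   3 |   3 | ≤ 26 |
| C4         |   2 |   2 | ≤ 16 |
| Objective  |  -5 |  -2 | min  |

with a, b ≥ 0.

Feasible with a bounded optimal solution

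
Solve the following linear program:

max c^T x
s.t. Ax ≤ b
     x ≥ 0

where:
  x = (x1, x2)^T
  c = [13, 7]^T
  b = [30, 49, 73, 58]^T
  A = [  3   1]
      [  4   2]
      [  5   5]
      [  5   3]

Evaluate the objective at each vertex of the feasible region:
  z(0, 0) = 0
  z(10, 0) = 130
  z(8, 6) = 146  ←
  z(7.1, 7.5) = 144.8
  z(0, 14.6) = 102.2
The maximum is at x1 = 8, x2 = 6.

x1 = 8, x2 = 6, z = 146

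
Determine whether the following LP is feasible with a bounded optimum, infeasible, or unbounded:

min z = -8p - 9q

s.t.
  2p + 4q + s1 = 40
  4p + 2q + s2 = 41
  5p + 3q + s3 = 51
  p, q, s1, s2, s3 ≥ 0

Feasible with a bounded optimal solution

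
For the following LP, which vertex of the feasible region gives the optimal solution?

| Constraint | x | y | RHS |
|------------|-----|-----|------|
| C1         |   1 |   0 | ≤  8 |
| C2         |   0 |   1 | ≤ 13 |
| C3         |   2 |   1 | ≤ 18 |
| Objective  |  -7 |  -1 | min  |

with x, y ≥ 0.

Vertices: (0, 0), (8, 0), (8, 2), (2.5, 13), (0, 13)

Evaluate the objective at each vertex of the feasible region:
  z(0, 0) = 0
  z(8, 0) = -56
  z(8, 2) = -58  ←
  z(2.5, 13) = -30.5
  z(0, 13) = -13
The minimum is at x = 8, y = 2.

(8, 2)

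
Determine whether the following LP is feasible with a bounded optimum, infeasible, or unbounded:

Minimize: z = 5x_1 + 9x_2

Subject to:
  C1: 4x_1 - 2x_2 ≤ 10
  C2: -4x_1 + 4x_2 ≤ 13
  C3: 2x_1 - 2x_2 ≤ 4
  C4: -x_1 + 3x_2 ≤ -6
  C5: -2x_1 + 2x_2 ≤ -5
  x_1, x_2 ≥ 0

Infeasible (no feasible solution exists)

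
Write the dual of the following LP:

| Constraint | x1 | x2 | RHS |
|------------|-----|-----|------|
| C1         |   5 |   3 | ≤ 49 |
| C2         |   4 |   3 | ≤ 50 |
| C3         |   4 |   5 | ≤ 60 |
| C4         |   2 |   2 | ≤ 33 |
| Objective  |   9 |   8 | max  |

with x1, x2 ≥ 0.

Primal max cᵀx s.t. Ax ≤ b, x ≥ 0  →  Dual min bᵀy s.t. Aᵀy ≥ c, y ≥ 0.

Minimize: z = 49y1 + 50y2 + 60y3 + 33y4

Subject to:
  5y1 + 4y2 + 4y3 + 2y4 ≥ 9
  3y1 + 3y2 + 5y3 + 2y4 ≥ 8
  y1, y2, y3, y4 ≥ 0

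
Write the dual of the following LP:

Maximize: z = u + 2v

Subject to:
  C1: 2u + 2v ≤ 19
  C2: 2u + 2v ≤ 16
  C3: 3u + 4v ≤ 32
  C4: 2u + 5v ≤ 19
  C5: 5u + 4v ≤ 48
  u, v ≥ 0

Primal max cᵀx s.t. Ax ≤ b, x ≥ 0  →  Dual min bᵀy s.t. Aᵀy ≥ c, y ≥ 0.

Minimize: z = 19y1 + 16y2 + 32y3 + 19y4 + 48y5

Subject to:
  2y1 + 2y2 + 3y3 + 2y4 + 5y5 ≥ 1
  2y1 + 2y2 + 4y3 + 5y4 + 4y5 ≥ 2
  y1, y2, y3, y4, y5 ≥ 0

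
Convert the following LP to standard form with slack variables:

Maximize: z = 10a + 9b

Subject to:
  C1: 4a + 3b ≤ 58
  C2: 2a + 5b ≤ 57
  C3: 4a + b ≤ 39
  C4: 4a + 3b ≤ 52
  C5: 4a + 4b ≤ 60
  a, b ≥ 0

max z = 10a + 9b

s.t.
  4a + 3b + s1 = 58
  2a + 5b + s2 = 57
  4a + b + s3 = 39
  4a + 3b + s4 = 52
  4a + 4b + s5 = 60
  a, b, s1, s2, s3, s4, s5 ≥ 0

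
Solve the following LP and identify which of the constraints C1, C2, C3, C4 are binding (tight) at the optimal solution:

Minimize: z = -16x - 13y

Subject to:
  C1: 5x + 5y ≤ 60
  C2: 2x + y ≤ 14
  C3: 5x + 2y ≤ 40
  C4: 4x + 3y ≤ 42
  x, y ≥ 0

At x = 2, y = 10, compute slack b - a·x for each constraint:
  C1: 60 − 60 = 0  (binding)
  C2: 14 − 14 = 0  (binding)
  C3: 40 − 30 = 10  (slack)
  C4: 42 − 38 = 4  (slack)

Optimal: x = 2, y = 10
Binding: C1, C2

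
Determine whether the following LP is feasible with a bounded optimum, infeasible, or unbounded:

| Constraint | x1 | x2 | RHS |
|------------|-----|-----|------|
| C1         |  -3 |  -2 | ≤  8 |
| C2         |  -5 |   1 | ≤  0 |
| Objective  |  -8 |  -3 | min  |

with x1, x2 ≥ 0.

Unbounded (objective can decrease without bound)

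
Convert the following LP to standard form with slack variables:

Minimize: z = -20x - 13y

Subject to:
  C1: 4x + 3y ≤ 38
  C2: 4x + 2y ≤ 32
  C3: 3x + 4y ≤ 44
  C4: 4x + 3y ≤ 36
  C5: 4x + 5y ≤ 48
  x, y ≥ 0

min z = -20x - 13y

s.t.
  4x + 3y + s1 = 38
  4x + 2y + s2 = 32
  3x + 4y + s3 = 44
  4x + 3y + s4 = 36
  4x + 5y + s5 = 48
  x, y, s1, s2, s3, s4, s5 ≥ 0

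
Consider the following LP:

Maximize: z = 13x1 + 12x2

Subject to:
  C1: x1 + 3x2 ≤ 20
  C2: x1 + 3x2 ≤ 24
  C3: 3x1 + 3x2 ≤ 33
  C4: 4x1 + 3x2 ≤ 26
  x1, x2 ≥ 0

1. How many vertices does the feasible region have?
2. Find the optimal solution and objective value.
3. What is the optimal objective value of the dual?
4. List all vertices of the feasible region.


1. 4
2. x1 = 2, x2 = 6, z = 98
3. 98
4. (0, 0), (6.5, 0), (2, 6), (0, 6.667)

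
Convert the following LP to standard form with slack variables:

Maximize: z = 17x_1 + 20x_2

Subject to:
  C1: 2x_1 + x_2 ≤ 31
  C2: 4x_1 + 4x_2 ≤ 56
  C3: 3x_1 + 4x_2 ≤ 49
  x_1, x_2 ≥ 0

max z = 17x_1 + 20x_2

s.t.
  2x_1 + x_2 + s1 = 31
  4x_1 + 4x_2 + s2 = 56
  3x_1 + 4x_2 + s3 = 49
  x_1, x_2, s1, s2, s3 ≥ 0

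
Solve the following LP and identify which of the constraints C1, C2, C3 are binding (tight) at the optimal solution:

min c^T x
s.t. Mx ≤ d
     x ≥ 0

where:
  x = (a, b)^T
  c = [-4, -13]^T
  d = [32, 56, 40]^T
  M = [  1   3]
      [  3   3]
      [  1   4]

At a = 8, b = 8, compute slack b - a·x for each constraint:
  C1: 32 − 32 = 0  (binding)
  C2: 56 − 48 = 8  (slack)
  C3: 40 − 40 = 0  (binding)

Optimal: a = 8, b = 8
Binding: C1, C3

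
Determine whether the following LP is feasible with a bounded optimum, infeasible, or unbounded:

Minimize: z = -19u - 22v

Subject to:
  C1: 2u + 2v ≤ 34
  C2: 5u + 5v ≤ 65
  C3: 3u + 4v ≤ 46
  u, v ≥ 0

Feasible with a bounded optimal solution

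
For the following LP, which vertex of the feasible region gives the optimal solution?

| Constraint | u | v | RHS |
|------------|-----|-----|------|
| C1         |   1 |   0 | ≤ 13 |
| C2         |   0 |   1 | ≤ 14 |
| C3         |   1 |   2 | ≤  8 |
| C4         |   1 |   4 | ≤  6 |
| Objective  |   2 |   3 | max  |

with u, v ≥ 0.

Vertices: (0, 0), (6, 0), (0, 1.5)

Evaluate the objective at each vertex of the feasible region:
  z(0, 0) = 0
  z(6, 0) = 12  ←
  z(0, 1.5) = 4.5
The maximum is at u = 6, v = 0.

(6, 0)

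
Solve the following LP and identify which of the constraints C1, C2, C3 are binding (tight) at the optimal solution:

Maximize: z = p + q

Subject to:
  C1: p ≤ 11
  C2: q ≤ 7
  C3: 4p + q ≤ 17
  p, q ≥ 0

At p = 2.5, q = 7, compute slack b - a·x for each constraint:
  C1: 11 − 2.5 = 8.5  (slack)
  C2: 7 − 7 = 0  (binding)
  C3: 17 − 17 = 0  (binding)

Optimal: p = 2.5, q = 7
Binding: C2, C3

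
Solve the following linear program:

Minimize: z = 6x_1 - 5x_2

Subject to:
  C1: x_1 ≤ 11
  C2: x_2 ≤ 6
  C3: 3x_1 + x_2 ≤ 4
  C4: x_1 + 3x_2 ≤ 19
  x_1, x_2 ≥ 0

Evaluate the objective at each vertex of the feasible region:
  z(0, 0) = 0
  z(1.333, 0) = 8
  z(0, 4) = -20  ←
The minimum is at x_1 = 0, x_2 = 4.

x_1 = 0, x_2 = 4, z = -20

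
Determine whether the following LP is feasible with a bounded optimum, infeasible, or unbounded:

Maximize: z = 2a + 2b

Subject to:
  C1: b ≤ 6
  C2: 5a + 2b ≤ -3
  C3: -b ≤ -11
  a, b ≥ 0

Infeasible (no feasible solution exists)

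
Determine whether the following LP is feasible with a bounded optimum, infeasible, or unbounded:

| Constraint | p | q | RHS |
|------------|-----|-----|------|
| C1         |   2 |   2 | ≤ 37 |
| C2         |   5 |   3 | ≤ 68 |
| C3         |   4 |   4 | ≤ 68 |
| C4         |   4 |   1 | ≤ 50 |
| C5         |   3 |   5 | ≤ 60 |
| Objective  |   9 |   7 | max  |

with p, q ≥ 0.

Feasible with a bounded optimal solution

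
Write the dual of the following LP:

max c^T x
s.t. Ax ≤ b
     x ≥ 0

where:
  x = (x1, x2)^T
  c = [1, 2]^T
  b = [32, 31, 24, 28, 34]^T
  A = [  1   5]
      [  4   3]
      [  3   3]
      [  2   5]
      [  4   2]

Primal max cᵀx s.t. Ax ≤ b, x ≥ 0  →  Dual min bᵀy s.t. Aᵀy ≥ c, y ≥ 0.

Minimize: z = 32y1 + 31y2 + 24y3 + 28y4 + 34y5

Subject to:
  y1 + 4y2 + 3y3 + 2y4 + 4y5 ≥ 1
  5y1 + 3y2 + 3y3 + 5y4 + 2y5 ≥ 2
  y1, y2, y3, y4, y5 ≥ 0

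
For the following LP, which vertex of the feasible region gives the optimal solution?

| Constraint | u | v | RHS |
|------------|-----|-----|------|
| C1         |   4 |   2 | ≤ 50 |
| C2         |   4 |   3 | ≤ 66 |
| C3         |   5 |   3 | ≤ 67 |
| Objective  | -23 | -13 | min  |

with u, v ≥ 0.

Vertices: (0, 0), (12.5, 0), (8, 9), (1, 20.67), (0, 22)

Evaluate the objective at each vertex of the feasible region:
  z(0, 0) = 0
  z(12.5, 0) = -287.5
  z(8, 9) = -301  ←
  z(1, 20.67) = -291.7
  z(0, 22) = -286
The minimum is at u = 8, v = 9.

(8, 9)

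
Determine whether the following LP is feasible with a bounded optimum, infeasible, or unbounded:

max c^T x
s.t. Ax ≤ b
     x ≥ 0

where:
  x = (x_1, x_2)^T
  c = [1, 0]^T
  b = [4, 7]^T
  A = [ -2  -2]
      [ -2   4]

Unbounded (objective can increase without bound)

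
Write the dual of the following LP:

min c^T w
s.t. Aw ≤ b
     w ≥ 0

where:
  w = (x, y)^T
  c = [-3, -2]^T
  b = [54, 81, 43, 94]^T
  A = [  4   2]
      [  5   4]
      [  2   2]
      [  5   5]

Primal min cᵀx s.t. Ax ≤ b, x ≥ 0  →  Dual max −bᵀy s.t. Aᵀy ≥ −c, y ≥ 0.

Maximize: z = -54y1 - 81y2 - 43y3 - 94y4

Subject to:
  4y1 + 5y2 + 2y3 + 5y4 ≥ 3
  2y1 + 4y2 + 2y3 + 5y4 ≥ 2
  y1, y2, y3, y4 ≥ 0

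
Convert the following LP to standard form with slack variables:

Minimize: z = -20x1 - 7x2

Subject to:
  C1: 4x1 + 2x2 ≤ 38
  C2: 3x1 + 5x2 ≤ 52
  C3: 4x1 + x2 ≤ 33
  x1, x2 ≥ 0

min z = -20x1 - 7x2

s.t.
  4x1 + 2x2 + s1 = 38
  3x1 + 5x2 + s2 = 52
  4x1 + x2 + s3 = 33
  x1, x2, s1, s2, s3 ≥ 0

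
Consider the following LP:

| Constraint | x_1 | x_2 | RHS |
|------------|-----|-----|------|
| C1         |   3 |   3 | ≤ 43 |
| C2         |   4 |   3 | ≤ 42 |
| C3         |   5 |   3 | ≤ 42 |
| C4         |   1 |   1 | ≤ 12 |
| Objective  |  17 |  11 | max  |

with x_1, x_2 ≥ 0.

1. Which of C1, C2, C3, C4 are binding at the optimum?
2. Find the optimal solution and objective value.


1. C3, C4
2. x_1 = 3, x_2 = 9, z = 150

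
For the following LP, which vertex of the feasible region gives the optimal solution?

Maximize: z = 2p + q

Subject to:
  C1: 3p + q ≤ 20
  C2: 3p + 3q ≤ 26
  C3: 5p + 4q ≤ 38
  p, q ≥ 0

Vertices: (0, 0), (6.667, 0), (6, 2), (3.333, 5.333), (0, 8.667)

Evaluate the objective at each vertex of the feasible region:
  z(0, 0) = 0
  z(6.667, 0) = 13.33
  z(6, 2) = 14  ←
  z(3.333, 5.333) = 12
  z(0, 8.667) = 8.667
The maximum is at p = 6, q = 2.

(6, 2)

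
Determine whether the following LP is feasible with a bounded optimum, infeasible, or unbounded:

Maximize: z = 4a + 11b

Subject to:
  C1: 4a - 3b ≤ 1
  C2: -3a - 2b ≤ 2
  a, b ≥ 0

Unbounded (objective can increase without bound)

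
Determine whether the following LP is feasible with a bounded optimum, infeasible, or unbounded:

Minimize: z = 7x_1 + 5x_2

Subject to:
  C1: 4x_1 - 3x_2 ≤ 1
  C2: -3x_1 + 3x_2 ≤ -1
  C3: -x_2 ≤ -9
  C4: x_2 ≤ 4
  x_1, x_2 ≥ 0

Infeasible (no feasible solution exists)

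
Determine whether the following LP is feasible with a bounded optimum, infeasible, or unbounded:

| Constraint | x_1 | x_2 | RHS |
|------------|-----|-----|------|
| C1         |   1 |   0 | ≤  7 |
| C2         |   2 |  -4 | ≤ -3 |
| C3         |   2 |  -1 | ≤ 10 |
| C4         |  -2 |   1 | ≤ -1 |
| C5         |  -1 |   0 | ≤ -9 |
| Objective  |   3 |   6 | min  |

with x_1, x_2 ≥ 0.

Infeasible (no feasible solution exists)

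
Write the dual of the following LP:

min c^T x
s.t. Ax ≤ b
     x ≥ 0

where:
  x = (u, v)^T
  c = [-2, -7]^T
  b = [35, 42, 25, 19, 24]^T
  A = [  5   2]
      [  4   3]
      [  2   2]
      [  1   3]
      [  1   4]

Primal min cᵀx s.t. Ax ≤ b, x ≥ 0  →  Dual max −bᵀy s.t. Aᵀy ≥ −c, y ≥ 0.

Maximize: z = -35y1 - 42y2 - 25y3 - 19y4 - 24y5

Subject to:
  5y1 + 4y2 + 2y3 + y4 + y5 ≥ 2
  2y1 + 3y2 + 2y3 + 3y4 + 4y5 ≥ 7
  y1, y2, y3, y4, y5 ≥ 0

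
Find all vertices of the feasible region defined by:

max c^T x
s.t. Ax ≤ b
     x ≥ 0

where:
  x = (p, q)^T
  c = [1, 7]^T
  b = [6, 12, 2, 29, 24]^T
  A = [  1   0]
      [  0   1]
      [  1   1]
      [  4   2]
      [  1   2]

(0, 0), (2, 0), (0, 2)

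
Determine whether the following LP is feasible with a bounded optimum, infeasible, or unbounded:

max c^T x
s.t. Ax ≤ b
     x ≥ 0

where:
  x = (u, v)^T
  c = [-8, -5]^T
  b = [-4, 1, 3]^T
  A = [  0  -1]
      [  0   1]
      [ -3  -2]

Infeasible (no feasible solution exists)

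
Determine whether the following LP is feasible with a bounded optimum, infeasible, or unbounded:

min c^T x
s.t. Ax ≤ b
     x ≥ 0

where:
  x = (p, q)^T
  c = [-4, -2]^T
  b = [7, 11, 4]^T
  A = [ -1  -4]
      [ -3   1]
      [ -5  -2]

Unbounded (objective can decrease without bound)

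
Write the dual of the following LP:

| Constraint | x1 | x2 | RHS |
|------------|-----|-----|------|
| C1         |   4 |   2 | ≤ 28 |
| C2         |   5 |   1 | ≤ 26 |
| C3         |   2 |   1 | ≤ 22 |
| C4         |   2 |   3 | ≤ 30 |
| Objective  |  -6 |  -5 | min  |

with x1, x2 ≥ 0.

Primal min cᵀx s.t. Ax ≤ b, x ≥ 0  →  Dual max −bᵀy s.t. Aᵀy ≥ −c, y ≥ 0.

Maximize: z = -28y1 - 26y2 - 22y3 - 30y4

Subject to:
  4y1 + 5y2 + 2y3 + 2y4 ≥ 6
  2y1 + y2 + y3 + 3y4 ≥ 5
  y1, y2, y3, y4 ≥ 0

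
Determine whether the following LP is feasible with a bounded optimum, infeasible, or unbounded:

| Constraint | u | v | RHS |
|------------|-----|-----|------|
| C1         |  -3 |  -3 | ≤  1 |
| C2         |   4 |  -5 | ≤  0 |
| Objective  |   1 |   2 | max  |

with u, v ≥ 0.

Unbounded (objective can increase without bound)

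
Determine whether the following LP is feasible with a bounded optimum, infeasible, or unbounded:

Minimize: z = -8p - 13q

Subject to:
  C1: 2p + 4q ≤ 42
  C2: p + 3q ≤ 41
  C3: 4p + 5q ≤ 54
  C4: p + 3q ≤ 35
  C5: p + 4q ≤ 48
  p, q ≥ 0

Feasible with a bounded optimal solution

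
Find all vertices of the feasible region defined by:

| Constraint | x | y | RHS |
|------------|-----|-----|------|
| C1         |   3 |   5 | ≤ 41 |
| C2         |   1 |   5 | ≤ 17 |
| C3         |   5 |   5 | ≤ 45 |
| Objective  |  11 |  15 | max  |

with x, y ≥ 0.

(0, 0), (9, 0), (7, 2), (0, 3.4)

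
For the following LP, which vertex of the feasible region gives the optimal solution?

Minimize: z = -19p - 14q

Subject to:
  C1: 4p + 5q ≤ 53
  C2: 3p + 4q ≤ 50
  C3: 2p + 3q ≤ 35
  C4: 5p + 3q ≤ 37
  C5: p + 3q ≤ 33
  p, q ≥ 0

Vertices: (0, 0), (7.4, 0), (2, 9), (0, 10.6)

Evaluate the objective at each vertex of the feasible region:
  z(0, 0) = 0
  z(7.4, 0) = -140.6
  z(2, 9) = -164  ←
  z(0, 10.6) = -148.4
The minimum is at p = 2, q = 9.

(2, 9)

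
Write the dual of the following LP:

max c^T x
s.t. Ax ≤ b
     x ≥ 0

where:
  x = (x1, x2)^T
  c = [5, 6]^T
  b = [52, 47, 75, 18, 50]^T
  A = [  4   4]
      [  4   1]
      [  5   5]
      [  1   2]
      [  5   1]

Primal max cᵀx s.t. Ax ≤ b, x ≥ 0  →  Dual min bᵀy s.t. Aᵀy ≥ c, y ≥ 0.

Minimize: z = 52y1 + 47y2 + 75y3 + 18y4 + 50y5

Subject to:
  4y1 + 4y2 + 5y3 + y4 + 5y5 ≥ 5
  4y1 + y2 + 5y3 + 2y4 + y5 ≥ 6
  y1, y2, y3, y4, y5 ≥ 0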